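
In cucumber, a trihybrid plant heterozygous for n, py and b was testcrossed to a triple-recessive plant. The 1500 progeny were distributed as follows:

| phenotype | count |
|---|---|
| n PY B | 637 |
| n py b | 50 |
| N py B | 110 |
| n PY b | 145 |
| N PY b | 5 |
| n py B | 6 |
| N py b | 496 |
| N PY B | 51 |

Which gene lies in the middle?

The two most frequent reciprocal classes, n PY B and N py b, are the parental types, so the F1 was n PY B / N py b.
The two rarest classes, n py B and N PY b, are the double crossovers. Comparing them with the parentals, only the py allele has switched, so py is the middle locus and the order is b – py – n.

py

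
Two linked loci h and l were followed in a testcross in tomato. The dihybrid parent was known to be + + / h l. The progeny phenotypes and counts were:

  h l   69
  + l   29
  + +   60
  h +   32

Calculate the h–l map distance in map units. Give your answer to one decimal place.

The recombinant classes are + l and h +: 29 + 32 = 61.
Recombination frequency = 61/190 = 0.3211 ≈ 32.1%, i.e. 32.1 map units.

32.1 map units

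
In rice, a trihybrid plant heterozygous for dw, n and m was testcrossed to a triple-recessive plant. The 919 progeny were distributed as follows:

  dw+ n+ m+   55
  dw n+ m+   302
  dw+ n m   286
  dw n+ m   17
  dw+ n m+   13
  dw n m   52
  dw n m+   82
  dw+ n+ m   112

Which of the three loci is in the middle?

The two most frequent reciprocal classes, dw+ n m and dw n+ m+, are the parental types, so the F1 was dw+ n m / dw n+ m+.
The two rarest classes, dw+ n m+ and dw n+ m, are the double crossovers. Comparing them with the parentals, only the m allele has switched, so m is the middle locus and the order is dw – m – n.

m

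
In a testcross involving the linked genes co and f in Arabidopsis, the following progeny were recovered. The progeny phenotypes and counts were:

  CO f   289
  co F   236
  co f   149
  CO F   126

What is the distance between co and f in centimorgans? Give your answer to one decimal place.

The two most frequent classes, CO f (289) and co F (236), are the parental types, so the F1 was CO f / co F.
The recombinant classes are CO F and co f: 126 + 149 = 275.
Recombination frequency = 275/800 = 0.3438 ≈ 34.4%, i.e. 34.4 centimorgans.

34.4 centimorgans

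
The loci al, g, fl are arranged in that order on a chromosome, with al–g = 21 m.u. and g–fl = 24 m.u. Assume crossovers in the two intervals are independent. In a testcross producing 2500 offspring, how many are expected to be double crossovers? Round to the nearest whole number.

Map distances give recombination frequencies of 0.210 and 0.240 for the two intervals.
With no interference, expected double-crossover frequency = 0.210 × 0.240 = 0.05040.
Expected number = 0.05040 × 2500 = 126.00 ≈ 126.

126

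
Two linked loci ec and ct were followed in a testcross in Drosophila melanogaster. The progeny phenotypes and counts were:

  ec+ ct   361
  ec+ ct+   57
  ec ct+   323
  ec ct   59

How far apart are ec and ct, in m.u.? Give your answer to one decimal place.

The two most frequent classes, ec+ ct (361) and ec ct+ (323), are the parental types, so the F1 was ec+ ct / ec ct+.
The recombinant classes are ec+ ct+ and ec ct: 57 + 59 = 116.
Recombination frequency = 116/800 = 0.1450 ≈ 14.5%, i.e. 14.5 m.u.

14.5 m.u.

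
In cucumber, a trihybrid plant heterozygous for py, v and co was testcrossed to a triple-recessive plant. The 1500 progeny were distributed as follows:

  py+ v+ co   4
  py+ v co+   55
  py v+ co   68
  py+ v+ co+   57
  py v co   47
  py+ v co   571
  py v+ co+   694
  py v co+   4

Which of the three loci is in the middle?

The two most frequent reciprocal classes, py v+ co+ and py+ v co, are the parental types, so the F1 was py v+ co+ / py+ v co.
The two rarest classes, py v co+ and py+ v+ co, are the double crossovers. Comparing them with the parentals, only the v allele has switched, so v is the middle locus and the order is co – v – py.

v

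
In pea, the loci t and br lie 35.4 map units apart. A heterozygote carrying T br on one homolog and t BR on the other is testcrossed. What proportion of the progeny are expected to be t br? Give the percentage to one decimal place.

A map distance of 35.4 map units corresponds to a recombination frequency of 0.354.
The F1 is T br / t BR, so t br is a recombinant gamete class with expected frequency r/2 = 0.354/2 = 0.1770.
That is 0.1770 = 17.7% of the progeny.

17.7%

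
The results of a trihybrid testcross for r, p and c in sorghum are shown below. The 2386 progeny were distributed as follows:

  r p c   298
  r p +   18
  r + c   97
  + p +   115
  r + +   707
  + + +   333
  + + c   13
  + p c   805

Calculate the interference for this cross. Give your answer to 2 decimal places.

0.54

The two most frequent reciprocal classes, + p c and r + +, are the parental types, so the F1 was + p c / r + +.
The two rarest classes, + + c and r p +, are the double crossovers. Comparing them with the parentals, only the p allele has switched, so p is the middle locus and the order is c – p – r.
c–p: (212 + 31)/2386 = 0.1018; p–r: (631 + 31)/2386 = 0.2775.
Expected DCO frequency = 0.1018 × 0.2775 ≈ 0.02825; observed = 31/2386 ≈ 0.01299.
Coefficient of coincidence = 0.01299/0.02825 ≈ 0.46; interference = 1 − 0.46 = 0.54.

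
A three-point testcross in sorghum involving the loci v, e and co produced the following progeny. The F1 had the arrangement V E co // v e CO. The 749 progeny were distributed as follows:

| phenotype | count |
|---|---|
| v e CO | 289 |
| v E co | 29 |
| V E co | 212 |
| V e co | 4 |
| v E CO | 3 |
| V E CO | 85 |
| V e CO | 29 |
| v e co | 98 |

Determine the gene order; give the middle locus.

The two rarest classes, V e co and v E CO, are the double crossovers. Comparing them with the parentals, only the e allele has switched, so e is the middle locus and the order is co – e – v.

e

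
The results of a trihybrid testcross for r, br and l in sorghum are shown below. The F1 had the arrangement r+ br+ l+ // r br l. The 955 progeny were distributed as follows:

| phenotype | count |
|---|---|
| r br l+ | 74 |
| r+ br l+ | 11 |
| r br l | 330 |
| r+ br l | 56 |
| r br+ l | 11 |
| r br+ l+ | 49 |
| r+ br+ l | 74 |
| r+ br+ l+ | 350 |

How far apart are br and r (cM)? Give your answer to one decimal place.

The two rarest classes, r+ br l+ and r br+ l, are the double crossovers. Comparing them with the parentals, only the br allele has switched, so br is the middle locus and the order is l – br – r.
Crossovers in the br–r interval produce the single-crossover classes r br+ l+ and r+ br l (49 + 56 = 105) plus the double crossovers (22).
RF(br–r) = (105 + 22) / 955 = 127/955 = 0.1330 → 13.3 cM.

13.3 cM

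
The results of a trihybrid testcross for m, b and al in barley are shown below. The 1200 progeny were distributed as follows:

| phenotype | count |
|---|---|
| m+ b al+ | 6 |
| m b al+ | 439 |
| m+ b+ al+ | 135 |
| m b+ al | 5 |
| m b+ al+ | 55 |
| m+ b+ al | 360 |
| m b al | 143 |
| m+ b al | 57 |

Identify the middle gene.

The two most frequent reciprocal classes, m b al+ and m+ b+ al, are the parental types, so the F1 was m b al+ / m+ b+ al.
The two rarest classes, m+ b al+ and m b+ al, are the double crossovers. Comparing them with the parentals, only the m allele has switched, so m is the middle locus and the order is al – m – b.

m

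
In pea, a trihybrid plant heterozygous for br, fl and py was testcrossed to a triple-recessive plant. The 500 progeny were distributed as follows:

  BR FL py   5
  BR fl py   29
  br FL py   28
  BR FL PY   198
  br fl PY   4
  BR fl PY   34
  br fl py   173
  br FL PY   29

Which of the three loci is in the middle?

The two most frequent reciprocal classes, br fl py and BR FL PY, are the parental types, so the F1 was br fl py / BR FL PY.
The two rarest classes, br fl PY and BR FL py, are the double crossovers. Comparing them with the parentals, only the py allele has switched, so py is the middle locus and the order is br – py – fl.

py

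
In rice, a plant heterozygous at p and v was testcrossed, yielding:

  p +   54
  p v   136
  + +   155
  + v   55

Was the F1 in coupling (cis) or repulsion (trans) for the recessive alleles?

cis

The two most frequent classes are + + (155) and p v (136); these are the parental (non-recombinant) types.
So the F1 carried + + on one chromosome and p v on the other — the recessive alleles are on the same chromosome (cis / coupling).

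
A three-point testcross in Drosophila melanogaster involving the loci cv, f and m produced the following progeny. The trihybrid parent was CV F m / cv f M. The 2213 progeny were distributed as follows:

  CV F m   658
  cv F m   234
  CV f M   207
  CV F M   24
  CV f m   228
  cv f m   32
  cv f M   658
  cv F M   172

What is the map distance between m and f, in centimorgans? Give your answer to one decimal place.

20.6 centimorgans

The two rarest classes, CV F M and cv f m, are the double crossovers. Comparing them with the parentals, only the m allele has switched, so m is the middle locus and the order is cv – m – f.
Crossovers in the m–f interval produce the single-crossover classes CV f m and cv F M (228 + 172 = 400) plus the double crossovers (56).
RF(m–f) = (400 + 56) / 2213 = 456/2213 = 0.2061 → 20.6 centimorgans.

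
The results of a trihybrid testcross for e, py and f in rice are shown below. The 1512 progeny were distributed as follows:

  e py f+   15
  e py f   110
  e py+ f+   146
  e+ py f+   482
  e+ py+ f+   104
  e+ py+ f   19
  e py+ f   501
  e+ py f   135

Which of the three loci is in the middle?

e

The two most frequent reciprocal classes, e py+ f and e+ py f+, are the parental types, so the F1 was e py+ f / e+ py f+.
The two rarest classes, e+ py+ f and e py f+, are the double crossovers. Comparing them with the parentals, only the e allele has switched, so e is the middle locus and the order is f – e – py.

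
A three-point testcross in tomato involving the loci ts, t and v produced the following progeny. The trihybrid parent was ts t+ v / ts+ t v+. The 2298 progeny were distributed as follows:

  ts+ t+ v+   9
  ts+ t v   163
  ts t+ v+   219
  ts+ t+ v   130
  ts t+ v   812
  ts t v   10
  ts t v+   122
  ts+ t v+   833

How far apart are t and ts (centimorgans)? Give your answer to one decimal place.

The two rarest classes, ts t v and ts+ t+ v+, are the double crossovers. Comparing them with the parentals, only the t allele has switched, so t is the middle locus and the order is v – t – ts.
Crossovers in the t–ts interval produce the single-crossover classes ts+ t+ v and ts t v+ (130 + 122 = 252) plus the double crossovers (19).
RF(t–ts) = (252 + 19) / 2298 = 271/2298 = 0.1179 → 11.8 centimorgans.

11.8 centimorgans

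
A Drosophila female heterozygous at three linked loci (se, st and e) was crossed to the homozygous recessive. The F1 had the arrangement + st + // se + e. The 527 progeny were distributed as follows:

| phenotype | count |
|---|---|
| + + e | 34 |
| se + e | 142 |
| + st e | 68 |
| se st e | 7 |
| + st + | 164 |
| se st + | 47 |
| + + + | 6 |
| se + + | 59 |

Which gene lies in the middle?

st

The two rarest classes, + + + and se st e, are the double crossovers. Comparing them with the parentals, only the st allele has switched, so st is the middle locus and the order is e – st – se.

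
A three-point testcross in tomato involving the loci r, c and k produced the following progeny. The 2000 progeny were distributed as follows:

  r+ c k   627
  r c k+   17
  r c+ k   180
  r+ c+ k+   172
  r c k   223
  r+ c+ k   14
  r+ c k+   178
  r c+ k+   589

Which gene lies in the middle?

c

The two most frequent reciprocal classes, r+ c k and r c+ k+, are the parental types, so the F1 was r+ c k / r c+ k+.
The two rarest classes, r+ c+ k and r c k+, are the double crossovers. Comparing them with the parentals, only the c allele has switched, so c is the middle locus and the order is r – c – k.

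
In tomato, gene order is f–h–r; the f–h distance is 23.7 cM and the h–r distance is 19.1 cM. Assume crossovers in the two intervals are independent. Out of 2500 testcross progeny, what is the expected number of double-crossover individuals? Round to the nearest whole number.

Map distances give recombination frequencies of 0.237 and 0.191 for the two intervals.
With no interference, expected double-crossover frequency = 0.237 × 0.191 = 0.04527.
Expected number = 0.04527 × 2500 = 113.17 ≈ 113.

113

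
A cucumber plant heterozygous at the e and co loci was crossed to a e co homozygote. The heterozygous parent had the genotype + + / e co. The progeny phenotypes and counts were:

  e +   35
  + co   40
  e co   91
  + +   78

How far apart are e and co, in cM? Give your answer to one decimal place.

30.7 cM

The recombinant classes are + co and e +: 40 + 35 = 75.
Recombination frequency = 75/244 = 0.3074 ≈ 30.7%, i.e. 30.7 cM.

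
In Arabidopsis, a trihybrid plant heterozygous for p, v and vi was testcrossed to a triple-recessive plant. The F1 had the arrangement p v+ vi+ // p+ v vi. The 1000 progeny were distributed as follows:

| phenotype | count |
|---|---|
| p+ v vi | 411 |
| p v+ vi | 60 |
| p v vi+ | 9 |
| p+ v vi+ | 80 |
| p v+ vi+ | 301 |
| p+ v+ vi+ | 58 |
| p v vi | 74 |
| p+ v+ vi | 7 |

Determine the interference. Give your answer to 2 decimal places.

0.31

The two rarest classes, p v vi+ and p+ v+ vi, are the double crossovers. Comparing them with the parentals, only the v allele has switched, so v is the middle locus and the order is p – v – vi.
p–v: (132 + 16)/1000 = 0.1480; v–vi: (140 + 16)/1000 = 0.1560.
Expected DCO frequency = 0.1480 × 0.1560 ≈ 0.02309; observed = 16/1000 ≈ 0.01600.
Coefficient of coincidence = 0.01600/0.02309 ≈ 0.69; interference = 1 − 0.69 = 0.31.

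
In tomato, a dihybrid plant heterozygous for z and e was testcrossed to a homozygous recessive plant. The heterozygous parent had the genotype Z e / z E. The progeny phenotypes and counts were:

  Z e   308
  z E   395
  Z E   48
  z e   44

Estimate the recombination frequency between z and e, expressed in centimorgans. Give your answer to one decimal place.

11.6 centimorgans

The recombinant classes are Z E and z e: 48 + 44 = 92.
Recombination frequency = 92/795 = 0.1157 ≈ 11.6%, i.e. 11.6 centimorgans.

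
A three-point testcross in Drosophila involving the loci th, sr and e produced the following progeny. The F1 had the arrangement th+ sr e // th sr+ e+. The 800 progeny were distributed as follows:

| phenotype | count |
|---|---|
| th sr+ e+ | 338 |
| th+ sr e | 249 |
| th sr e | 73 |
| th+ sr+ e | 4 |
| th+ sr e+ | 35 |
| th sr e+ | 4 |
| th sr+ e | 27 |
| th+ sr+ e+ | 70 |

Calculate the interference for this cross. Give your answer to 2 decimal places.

The two rarest classes, th+ sr+ e and th sr e+, are the double crossovers. Comparing them with the parentals, only the sr allele has switched, so sr is the middle locus and the order is e – sr – th.
e–sr: (62 + 8)/800 = 0.0875; sr–th: (143 + 8)/800 = 0.1888.
Expected DCO frequency = 0.0875 × 0.1888 ≈ 0.01652; observed = 8/800 ≈ 0.01000.
Coefficient of coincidence = 0.01000/0.01652 ≈ 0.61; interference = 1 − 0.61 = 0.39.

0.39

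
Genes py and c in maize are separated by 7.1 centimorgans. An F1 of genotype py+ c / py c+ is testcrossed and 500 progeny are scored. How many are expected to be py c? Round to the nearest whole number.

A map distance of 7.1 centimorgans corresponds to a recombination frequency of 0.071.
The F1 is py+ c / py c+, so py c is a recombinant gamete class with expected frequency r/2 = 0.071/2 = 0.0355.
Expected number = 0.0355 × 500 = 17.75 ≈ 18.

18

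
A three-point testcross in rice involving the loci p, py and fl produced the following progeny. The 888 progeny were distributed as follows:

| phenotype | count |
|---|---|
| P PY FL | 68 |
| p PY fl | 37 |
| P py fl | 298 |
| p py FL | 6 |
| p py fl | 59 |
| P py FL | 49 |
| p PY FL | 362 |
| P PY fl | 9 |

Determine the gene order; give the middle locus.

The two most frequent reciprocal classes, p PY FL and P py fl, are the parental types, so the F1 was p PY FL / P py fl.
The two rarest classes, p py FL and P PY fl, are the double crossovers. Comparing them with the parentals, only the py allele has switched, so py is the middle locus and the order is fl – py – p.

py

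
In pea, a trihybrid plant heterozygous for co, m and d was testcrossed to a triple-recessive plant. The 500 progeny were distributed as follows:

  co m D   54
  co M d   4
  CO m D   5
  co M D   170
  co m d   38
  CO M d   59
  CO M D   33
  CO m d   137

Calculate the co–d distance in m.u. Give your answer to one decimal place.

16.0 m.u.

The two most frequent reciprocal classes, co M D and CO m d, are the parental types, so the F1 was co M D / CO m d.
The two rarest classes, co M d and CO m D, are the double crossovers. Comparing them with the parentals, only the d allele has switched, so d is the middle locus and the order is m – d – co.
Crossovers in the d–co interval produce the single-crossover classes CO M D and co m d (33 + 38 = 71) plus the double crossovers (9).
RF(d–co) = (71 + 9) / 500 = 80/500 = 0.1600 → 16.0 m.u.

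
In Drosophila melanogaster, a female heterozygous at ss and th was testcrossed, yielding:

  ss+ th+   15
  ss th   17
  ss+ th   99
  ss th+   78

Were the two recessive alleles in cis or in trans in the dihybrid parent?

trans

The two most frequent classes are ss+ th (99) and ss th+ (78); these are the parental (non-recombinant) types.
So the F1 carried ss+ th on one chromosome and ss th+ on the other — the recessive alleles are on opposite chromosomes (trans / repulsion).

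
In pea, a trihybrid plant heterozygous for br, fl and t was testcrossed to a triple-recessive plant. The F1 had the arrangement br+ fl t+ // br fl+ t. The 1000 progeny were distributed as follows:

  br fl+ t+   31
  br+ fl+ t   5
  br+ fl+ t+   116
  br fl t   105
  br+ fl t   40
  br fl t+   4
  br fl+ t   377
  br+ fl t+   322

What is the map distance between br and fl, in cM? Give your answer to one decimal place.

23.0 cM

The two rarest classes, br fl t+ and br+ fl+ t, are the double crossovers. Comparing them with the parentals, only the br allele has switched, so br is the middle locus and the order is t – br – fl.
Crossovers in the br–fl interval produce the single-crossover classes br+ fl+ t+ and br fl t (116 + 105 = 221) plus the double crossovers (9).
RF(br–fl) = (221 + 9) / 1000 = 230/1000 = 0.2300 → 23.0 cM.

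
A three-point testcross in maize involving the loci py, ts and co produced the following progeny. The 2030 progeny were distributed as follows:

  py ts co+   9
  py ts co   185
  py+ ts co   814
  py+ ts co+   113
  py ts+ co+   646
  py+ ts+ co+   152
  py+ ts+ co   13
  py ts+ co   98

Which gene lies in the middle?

ts

The two most frequent reciprocal classes, py+ ts co and py ts+ co+, are the parental types, so the F1 was py+ ts co / py ts+ co+.
The two rarest classes, py+ ts+ co and py ts co+, are the double crossovers. Comparing them with the parentals, only the ts allele has switched, so ts is the middle locus and the order is co – ts – py.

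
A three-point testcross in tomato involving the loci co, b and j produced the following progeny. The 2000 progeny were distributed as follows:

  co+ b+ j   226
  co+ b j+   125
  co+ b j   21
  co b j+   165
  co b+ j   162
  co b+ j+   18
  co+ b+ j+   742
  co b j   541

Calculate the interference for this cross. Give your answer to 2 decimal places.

0.44

The two most frequent reciprocal classes, co b j and co+ b+ j+, are the parental types, so the F1 was co b j / co+ b+ j+.
The two rarest classes, co+ b j and co b+ j+, are the double crossovers. Comparing them with the parentals, only the co allele has switched, so co is the middle locus and the order is j – co – b.
j–co: (391 + 39)/2000 = 0.2150; co–b: (287 + 39)/2000 = 0.1630.
Expected DCO frequency = 0.2150 × 0.1630 ≈ 0.03504; observed = 39/2000 ≈ 0.01950.
Coefficient of coincidence = 0.01950/0.03504 ≈ 0.56; interference = 1 − 0.56 = 0.44.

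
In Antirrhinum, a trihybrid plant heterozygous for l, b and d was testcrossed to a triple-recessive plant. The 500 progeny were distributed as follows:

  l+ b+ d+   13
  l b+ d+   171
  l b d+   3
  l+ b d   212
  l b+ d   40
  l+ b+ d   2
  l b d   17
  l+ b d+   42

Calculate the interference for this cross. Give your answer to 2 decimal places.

0.18

The two most frequent reciprocal classes, l b+ d+ and l+ b d, are the parental types, so the F1 was l b+ d+ / l+ b d.
The two rarest classes, l b d+ and l+ b+ d, are the double crossovers. Comparing them with the parentals, only the b allele has switched, so b is the middle locus and the order is l – b – d.
l–b: (30 + 5)/500 = 0.0700; b–d: (82 + 5)/500 = 0.1740.
Expected DCO frequency = 0.0700 × 0.1740 ≈ 0.01218; observed = 5/500 ≈ 0.01000.
Coefficient of coincidence = 0.01000/0.01218 ≈ 0.82; interference = 1 − 0.82 = 0.18.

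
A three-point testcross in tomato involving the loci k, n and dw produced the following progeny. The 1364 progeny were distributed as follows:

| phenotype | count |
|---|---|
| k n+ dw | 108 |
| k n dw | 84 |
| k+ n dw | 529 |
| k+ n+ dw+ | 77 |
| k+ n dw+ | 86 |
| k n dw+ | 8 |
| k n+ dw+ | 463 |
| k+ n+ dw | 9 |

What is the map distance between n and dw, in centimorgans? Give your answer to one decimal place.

The two most frequent reciprocal classes, k n+ dw+ and k+ n dw, are the parental types, so the F1 was k n+ dw+ / k+ n dw.
The two rarest classes, k n dw+ and k+ n+ dw, are the double crossovers. Comparing them with the parentals, only the n allele has switched, so n is the middle locus and the order is k – n – dw.
Crossovers in the n–dw interval produce the single-crossover classes k n+ dw and k+ n dw+ (108 + 86 = 194) plus the double crossovers (17).
RF(n–dw) = (194 + 17) / 1364 = 211/1364 = 0.1547 → 15.5 centimorgans.

15.5 centimorgans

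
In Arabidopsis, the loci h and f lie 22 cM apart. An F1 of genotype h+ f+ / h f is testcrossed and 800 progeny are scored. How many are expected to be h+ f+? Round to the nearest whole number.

312

A map distance of 22 cM corresponds to a recombination frequency of 0.220.
The F1 is h+ f+ / h f, so h+ f+ is a parental gamete class with expected frequency (1 − r)/2 = 0.780/2 = 0.3900.
Expected number = 0.3900 × 800 = 312.00 ≈ 312.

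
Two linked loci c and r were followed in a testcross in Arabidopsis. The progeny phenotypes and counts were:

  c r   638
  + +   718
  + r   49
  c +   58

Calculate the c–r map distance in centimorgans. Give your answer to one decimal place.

7.3 centimorgans

The two most frequent classes, + + (718) and c r (638), are the parental types, so the F1 was + + / c r.
The recombinant classes are + r and c +: 49 + 58 = 107.
Recombination frequency = 107/1463 = 0.0731 ≈ 7.3%, i.e. 7.3 centimorgans.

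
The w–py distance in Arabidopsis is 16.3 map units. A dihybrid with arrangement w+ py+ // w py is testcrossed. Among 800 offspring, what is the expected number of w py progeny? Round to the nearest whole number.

335

A map distance of 16.3 map units corresponds to a recombination frequency of 0.163.
The F1 is w+ py+ / w py, so w py is a parental gamete class with expected frequency (1 − r)/2 = 0.837/2 = 0.4185.
Expected number = 0.4185 × 800 = 334.80 ≈ 335.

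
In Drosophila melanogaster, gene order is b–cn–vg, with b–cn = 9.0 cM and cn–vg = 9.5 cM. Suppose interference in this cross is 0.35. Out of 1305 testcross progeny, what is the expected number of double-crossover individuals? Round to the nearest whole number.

Map distances give recombination frequencies of 0.090 and 0.095 for the two intervals.
With interference 0.35 (so coincidence = 0.65), expected double-crossover frequency = 0.090 × 0.095 × 0.65 = 0.00556.
Expected number = 0.00556 × 1305 = 7.25 ≈ 7.

7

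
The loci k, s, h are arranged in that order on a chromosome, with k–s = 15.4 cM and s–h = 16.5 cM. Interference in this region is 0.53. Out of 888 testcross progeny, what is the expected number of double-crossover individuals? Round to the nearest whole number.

Map distances give recombination frequencies of 0.154 and 0.165 for the two intervals.
With interference 0.53 (so coincidence = 0.47), expected double-crossover frequency = 0.154 × 0.165 × 0.47 = 0.01194.
Expected number = 0.01194 × 888 = 10.61 ≈ 11.

11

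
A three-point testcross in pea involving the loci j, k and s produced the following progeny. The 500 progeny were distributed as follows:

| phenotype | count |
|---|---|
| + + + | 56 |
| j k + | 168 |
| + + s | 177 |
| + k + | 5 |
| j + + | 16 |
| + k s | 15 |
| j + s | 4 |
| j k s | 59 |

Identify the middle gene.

The two most frequent reciprocal classes, j k + and + + s, are the parental types, so the F1 was j k + / + + s.
The two rarest classes, + k + and j + s, are the double crossovers. Comparing them with the parentals, only the j allele has switched, so j is the middle locus and the order is k – j – s.

j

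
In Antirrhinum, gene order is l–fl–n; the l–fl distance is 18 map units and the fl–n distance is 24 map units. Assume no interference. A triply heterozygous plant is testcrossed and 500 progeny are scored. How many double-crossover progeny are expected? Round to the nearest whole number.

Map distances give recombination frequencies of 0.180 and 0.240 for the two intervals.
With no interference, expected double-crossover frequency = 0.180 × 0.240 = 0.04320.
Expected number = 0.04320 × 500 = 21.60 ≈ 22.

22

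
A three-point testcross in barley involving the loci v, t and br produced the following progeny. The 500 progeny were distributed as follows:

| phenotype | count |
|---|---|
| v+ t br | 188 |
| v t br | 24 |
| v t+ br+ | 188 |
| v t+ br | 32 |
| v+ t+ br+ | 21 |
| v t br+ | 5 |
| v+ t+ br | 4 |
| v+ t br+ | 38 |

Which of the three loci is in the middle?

t

The two most frequent reciprocal classes, v t+ br+ and v+ t br, are the parental types, so the F1 was v t+ br+ / v+ t br.
The two rarest classes, v t br+ and v+ t+ br, are the double crossovers. Comparing them with the parentals, only the t allele has switched, so t is the middle locus and the order is br – t – v.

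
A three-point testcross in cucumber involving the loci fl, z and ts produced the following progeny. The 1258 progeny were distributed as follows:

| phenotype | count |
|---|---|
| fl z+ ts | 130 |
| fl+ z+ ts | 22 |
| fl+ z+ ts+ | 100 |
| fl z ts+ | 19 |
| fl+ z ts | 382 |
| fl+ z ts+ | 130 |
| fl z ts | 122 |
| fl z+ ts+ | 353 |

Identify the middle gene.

z

The two most frequent reciprocal classes, fl+ z ts and fl z+ ts+, are the parental types, so the F1 was fl+ z ts / fl z+ ts+.
The two rarest classes, fl+ z+ ts and fl z ts+, are the double crossovers. Comparing them with the parentals, only the z allele has switched, so z is the middle locus and the order is ts – z – fl.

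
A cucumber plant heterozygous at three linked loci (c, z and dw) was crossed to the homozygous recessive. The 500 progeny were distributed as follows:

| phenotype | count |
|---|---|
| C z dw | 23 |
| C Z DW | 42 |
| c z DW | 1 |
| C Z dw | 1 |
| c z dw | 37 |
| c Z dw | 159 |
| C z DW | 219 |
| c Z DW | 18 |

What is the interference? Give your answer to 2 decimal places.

0.71

The two most frequent reciprocal classes, c Z dw and C z DW, are the parental types, so the F1 was c Z dw / C z DW.
The two rarest classes, C Z dw and c z DW, are the double crossovers. Comparing them with the parentals, only the c allele has switched, so c is the middle locus and the order is z – c – dw.
z–c: (79 + 2)/500 = 0.1620; c–dw: (41 + 2)/500 = 0.0860.
Expected DCO frequency = 0.1620 × 0.0860 ≈ 0.01393; observed = 2/500 ≈ 0.00400.
Coefficient of coincidence = 0.00400/0.01393 ≈ 0.29; interference = 1 − 0.29 = 0.71.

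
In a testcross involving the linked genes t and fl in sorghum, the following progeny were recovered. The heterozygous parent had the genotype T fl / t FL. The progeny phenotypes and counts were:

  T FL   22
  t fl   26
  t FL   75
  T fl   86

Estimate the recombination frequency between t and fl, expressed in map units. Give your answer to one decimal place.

The recombinant classes are T FL and t fl: 22 + 26 = 48.
Recombination frequency = 48/209 = 0.2297 ≈ 23.0%, i.e. 23.0 map units.

23.0 map units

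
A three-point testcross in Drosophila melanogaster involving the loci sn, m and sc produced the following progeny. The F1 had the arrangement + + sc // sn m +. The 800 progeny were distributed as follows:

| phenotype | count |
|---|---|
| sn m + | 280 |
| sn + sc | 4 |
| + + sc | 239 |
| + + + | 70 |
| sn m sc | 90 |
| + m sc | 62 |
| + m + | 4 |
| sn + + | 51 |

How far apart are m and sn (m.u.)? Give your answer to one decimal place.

The two rarest classes, sn + sc and + m +, are the double crossovers. Comparing them with the parentals, only the sn allele has switched, so sn is the middle locus and the order is sc – sn – m.
Crossovers in the sn–m interval produce the single-crossover classes + m sc and sn + + (62 + 51 = 113) plus the double crossovers (8).
RF(sn–m) = (113 + 8) / 800 = 121/800 = 0.1512 → 15.1 m.u.

15.1 m.u.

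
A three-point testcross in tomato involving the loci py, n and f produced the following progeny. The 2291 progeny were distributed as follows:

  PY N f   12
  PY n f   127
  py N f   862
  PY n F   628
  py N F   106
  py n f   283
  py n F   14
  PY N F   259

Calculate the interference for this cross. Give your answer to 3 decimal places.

The two most frequent reciprocal classes, py N f and PY n F, are the parental types, so the F1 was py N f / PY n F.
The two rarest classes, PY N f and py n F, are the double crossovers. Comparing them with the parentals, only the py allele has switched, so py is the middle locus and the order is n – py – f.
n–py: (542 + 26)/2291 = 0.2479; py–f: (233 + 26)/2291 = 0.1131.
Expected DCO frequency = 0.2479 × 0.1131 ≈ 0.02804; observed = 26/2291 ≈ 0.01135.
Coefficient of coincidence = 0.01135/0.02804 ≈ 0.405; interference = 1 − 0.405 = 0.595.

0.595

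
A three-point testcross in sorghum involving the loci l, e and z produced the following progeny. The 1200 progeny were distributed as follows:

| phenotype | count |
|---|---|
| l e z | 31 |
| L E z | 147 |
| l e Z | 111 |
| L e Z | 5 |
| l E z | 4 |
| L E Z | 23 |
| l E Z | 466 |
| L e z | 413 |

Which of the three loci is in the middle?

The two most frequent reciprocal classes, l E Z and L e z, are the parental types, so the F1 was l E Z / L e z.
The two rarest classes, l E z and L e Z, are the double crossovers. Comparing them with the parentals, only the z allele has switched, so z is the middle locus and the order is e – z – l.

z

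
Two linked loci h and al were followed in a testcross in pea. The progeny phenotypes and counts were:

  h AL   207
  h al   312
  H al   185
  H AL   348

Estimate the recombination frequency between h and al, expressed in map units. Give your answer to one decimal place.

37.3 map units

The two most frequent classes, H AL (348) and h al (312), are the parental types, so the F1 was H AL / h al.
The recombinant classes are H al and h AL: 185 + 207 = 392.
Recombination frequency = 392/1052 = 0.3726 ≈ 37.3%, i.e. 37.3 map units.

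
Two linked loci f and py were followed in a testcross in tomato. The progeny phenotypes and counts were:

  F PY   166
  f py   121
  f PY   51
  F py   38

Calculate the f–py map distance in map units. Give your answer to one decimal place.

The two most frequent classes, F PY (166) and f py (121), are the parental types, so the F1 was F PY / f py.
The recombinant classes are F py and f PY: 38 + 51 = 89.
Recombination frequency = 89/376 = 0.2367 ≈ 23.7%, i.e. 23.7 map units.

23.7 map units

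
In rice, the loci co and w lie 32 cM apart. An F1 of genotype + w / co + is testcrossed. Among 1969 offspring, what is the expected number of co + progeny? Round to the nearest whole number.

A map distance of 32 cM corresponds to a recombination frequency of 0.320.
The F1 is + w / co +, so co + is a parental gamete class with expected frequency (1 − r)/2 = 0.680/2 = 0.3400.
Expected number = 0.3400 × 1969 = 669.46 ≈ 669.

669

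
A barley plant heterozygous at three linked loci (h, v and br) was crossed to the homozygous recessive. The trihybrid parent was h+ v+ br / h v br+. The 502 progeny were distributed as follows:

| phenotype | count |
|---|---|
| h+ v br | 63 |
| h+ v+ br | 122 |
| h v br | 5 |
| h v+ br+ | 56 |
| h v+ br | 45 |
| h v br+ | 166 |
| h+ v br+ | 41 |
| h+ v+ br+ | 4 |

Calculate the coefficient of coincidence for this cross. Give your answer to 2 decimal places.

0.37

The two rarest classes, h+ v+ br+ and h v br, are the double crossovers. Comparing them with the parentals, only the br allele has switched, so br is the middle locus and the order is h – br – v.
h–br: (86 + 9)/502 = 0.1892; br–v: (119 + 9)/502 = 0.2550.
Expected DCO frequency = 0.1892 × 0.2550 ≈ 0.04825; observed = 9/502 ≈ 0.01793.
Coefficient of coincidence = 0.01793/0.04825 ≈ 0.37.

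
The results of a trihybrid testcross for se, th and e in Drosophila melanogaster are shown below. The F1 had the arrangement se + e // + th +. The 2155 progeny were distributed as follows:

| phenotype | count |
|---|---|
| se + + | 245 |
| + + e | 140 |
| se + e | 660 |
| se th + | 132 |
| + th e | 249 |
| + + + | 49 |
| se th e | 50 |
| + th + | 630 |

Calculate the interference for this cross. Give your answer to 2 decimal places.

0.03

The two rarest classes, se th e and + + +, are the double crossovers. Comparing them with the parentals, only the th allele has switched, so th is the middle locus and the order is e – th – se.
e–th: (494 + 99)/2155 = 0.2752; th–se: (272 + 99)/2155 = 0.1722.
Expected DCO frequency = 0.2752 × 0.1722 ≈ 0.04739; observed = 99/2155 ≈ 0.04594.
Coefficient of coincidence = 0.04594/0.04739 ≈ 0.97; interference = 1 − 0.97 = 0.03.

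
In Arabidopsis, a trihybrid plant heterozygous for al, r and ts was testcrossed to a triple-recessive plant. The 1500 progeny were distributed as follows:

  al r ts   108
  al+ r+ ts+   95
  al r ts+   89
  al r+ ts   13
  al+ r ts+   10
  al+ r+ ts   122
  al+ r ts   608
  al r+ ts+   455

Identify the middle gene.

The two most frequent reciprocal classes, al+ r ts and al r+ ts+, are the parental types, so the F1 was al+ r ts / al r+ ts+.
The two rarest classes, al+ r ts+ and al r+ ts, are the double crossovers. Comparing them with the parentals, only the ts allele has switched, so ts is the middle locus and the order is al – ts – r.

ts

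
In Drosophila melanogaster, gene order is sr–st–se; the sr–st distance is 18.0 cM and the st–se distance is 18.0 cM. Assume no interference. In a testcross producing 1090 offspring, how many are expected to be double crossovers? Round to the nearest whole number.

Map distances give recombination frequencies of 0.180 and 0.180 for the two intervals.
With no interference, expected double-crossover frequency = 0.180 × 0.180 = 0.03240.
Expected number = 0.03240 × 1090 = 35.32 ≈ 35.

35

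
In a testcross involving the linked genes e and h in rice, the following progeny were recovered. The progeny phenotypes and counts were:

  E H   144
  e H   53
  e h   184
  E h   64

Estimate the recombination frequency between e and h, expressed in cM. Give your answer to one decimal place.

The two most frequent classes, E H (144) and e h (184), are the parental types, so the F1 was E H / e h.
The recombinant classes are E h and e H: 64 + 53 = 117.
Recombination frequency = 117/445 = 0.2629 ≈ 26.3%, i.e. 26.3 cM.

26.3 cM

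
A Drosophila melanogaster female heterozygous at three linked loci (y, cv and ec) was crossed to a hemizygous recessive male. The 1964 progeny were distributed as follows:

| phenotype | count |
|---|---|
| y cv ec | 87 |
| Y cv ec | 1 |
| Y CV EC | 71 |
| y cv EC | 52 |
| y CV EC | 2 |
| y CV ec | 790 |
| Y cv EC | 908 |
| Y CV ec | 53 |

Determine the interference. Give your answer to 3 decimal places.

0.661

The two most frequent reciprocal classes, y CV ec and Y cv EC, are the parental types, so the F1 was y CV ec / Y cv EC.
The two rarest classes, y CV EC and Y cv ec, are the double crossovers. Comparing them with the parentals, only the ec allele has switched, so ec is the middle locus and the order is y – ec – cv.
y–ec: (105 + 3)/1964 = 0.0550; ec–cv: (158 + 3)/1964 = 0.0820.
Expected DCO frequency = 0.0550 × 0.0820 ≈ 0.00451; observed = 3/1964 ≈ 0.00153.
Coefficient of coincidence = 0.00153/0.00451 ≈ 0.339; interference = 1 − 0.339 = 0.661.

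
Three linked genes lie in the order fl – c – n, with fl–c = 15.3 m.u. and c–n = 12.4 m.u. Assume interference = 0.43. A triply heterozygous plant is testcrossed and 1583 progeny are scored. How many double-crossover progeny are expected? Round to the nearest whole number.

Map distances give recombination frequencies of 0.153 and 0.124 for the two intervals.
With interference 0.43 (so coincidence = 0.57), expected double-crossover frequency = 0.153 × 0.124 × 0.57 = 0.01081.
Expected number = 0.01081 × 1583 = 17.12 ≈ 17.

17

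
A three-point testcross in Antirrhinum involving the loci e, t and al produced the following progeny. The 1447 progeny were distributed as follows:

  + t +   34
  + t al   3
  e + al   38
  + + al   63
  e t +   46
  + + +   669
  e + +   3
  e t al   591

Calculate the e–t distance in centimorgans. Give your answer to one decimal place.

The two most frequent reciprocal classes, + + + and e t al, are the parental types, so the F1 was + + + / e t al.
The two rarest classes, e + + and + t al, are the double crossovers. Comparing them with the parentals, only the e allele has switched, so e is the middle locus and the order is t – e – al.
Crossovers in the t–e interval produce the single-crossover classes + t + and e + al (34 + 38 = 72) plus the double crossovers (6).
RF(t–e) = (72 + 6) / 1447 = 78/1447 = 0.0539 → 5.4 centimorgans.

5.4 centimorgans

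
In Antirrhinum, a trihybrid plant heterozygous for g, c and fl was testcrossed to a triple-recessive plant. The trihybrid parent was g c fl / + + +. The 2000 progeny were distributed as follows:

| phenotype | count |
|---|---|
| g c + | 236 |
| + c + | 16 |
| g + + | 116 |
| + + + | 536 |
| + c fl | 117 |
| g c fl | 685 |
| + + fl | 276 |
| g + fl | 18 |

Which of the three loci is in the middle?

c

The two rarest classes, g + fl and + c +, are the double crossovers. Comparing them with the parentals, only the c allele has switched, so c is the middle locus and the order is fl – c – g.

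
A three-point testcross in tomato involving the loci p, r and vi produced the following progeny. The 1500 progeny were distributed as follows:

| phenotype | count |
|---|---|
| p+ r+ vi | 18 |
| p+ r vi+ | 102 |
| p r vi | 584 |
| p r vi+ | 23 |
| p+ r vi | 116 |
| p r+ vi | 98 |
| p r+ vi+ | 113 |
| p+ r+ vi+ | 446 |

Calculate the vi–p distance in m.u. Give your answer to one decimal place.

18.0 m.u.

The two most frequent reciprocal classes, p+ r+ vi+ and p r vi, are the parental types, so the F1 was p+ r+ vi+ / p r vi.
The two rarest classes, p+ r+ vi and p r vi+, are the double crossovers. Comparing them with the parentals, only the vi allele has switched, so vi is the middle locus and the order is r – vi – p.
Crossovers in the vi–p interval produce the single-crossover classes p r+ vi+ and p+ r vi (113 + 116 = 229) plus the double crossovers (41).
RF(vi–p) = (229 + 41) / 1500 = 270/1500 = 0.1800 → 18.0 m.u.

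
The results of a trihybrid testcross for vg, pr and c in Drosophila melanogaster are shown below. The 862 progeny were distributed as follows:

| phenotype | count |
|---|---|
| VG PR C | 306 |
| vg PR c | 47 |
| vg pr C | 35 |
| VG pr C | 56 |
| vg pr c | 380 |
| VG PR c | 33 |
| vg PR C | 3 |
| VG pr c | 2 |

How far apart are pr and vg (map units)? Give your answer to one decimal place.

The two most frequent reciprocal classes, VG PR C and vg pr c, are the parental types, so the F1 was VG PR C / vg pr c.
The two rarest classes, vg PR C and VG pr c, are the double crossovers. Comparing them with the parentals, only the vg allele has switched, so vg is the middle locus and the order is c – vg – pr.
Crossovers in the vg–pr interval produce the single-crossover classes VG pr C and vg PR c (56 + 47 = 103) plus the double crossovers (5).
RF(vg–pr) = (103 + 5) / 862 = 108/862 = 0.1253 → 12.5 map units.

12.5 map units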